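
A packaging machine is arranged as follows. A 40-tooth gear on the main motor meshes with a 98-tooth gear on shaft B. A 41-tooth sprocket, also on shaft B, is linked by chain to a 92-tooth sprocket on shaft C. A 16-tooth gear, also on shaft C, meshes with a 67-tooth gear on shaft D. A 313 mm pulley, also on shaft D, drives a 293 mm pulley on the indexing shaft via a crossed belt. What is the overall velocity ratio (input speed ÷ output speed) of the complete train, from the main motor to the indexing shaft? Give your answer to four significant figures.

Each stage contributes driven/driver: gear mesh 98/40 = 2.45, chain 92/41 = 2.2439, gear mesh 67/16 = 4.1875, belt 293/313 = 0.9361.
Overall: 2.45 × 2.2439 × 4.1875 × 0.9361 = 21.55.

21.55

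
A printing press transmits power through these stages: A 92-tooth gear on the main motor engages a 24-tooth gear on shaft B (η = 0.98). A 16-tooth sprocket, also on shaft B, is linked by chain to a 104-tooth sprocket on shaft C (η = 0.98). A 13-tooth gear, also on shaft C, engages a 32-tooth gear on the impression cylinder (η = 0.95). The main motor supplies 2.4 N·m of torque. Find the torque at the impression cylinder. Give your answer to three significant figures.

9.14 N·m

Gear mesh: ratio = 24/92 = 0.26087; torque at shaft B = 2.4 × 0.26087 × 0.98 = 0.61357 N·m.
Chain: ratio = 104/16 = 6.5; torque at shaft C = 0.61357 × 6.5 × 0.98 = 3.9084 N·m.
Gear mesh: ratio = 32/13 = 2.4615; torque at the impression cylinder = 3.9084 × 2.4615 × 0.95 = 9.1397 N·m.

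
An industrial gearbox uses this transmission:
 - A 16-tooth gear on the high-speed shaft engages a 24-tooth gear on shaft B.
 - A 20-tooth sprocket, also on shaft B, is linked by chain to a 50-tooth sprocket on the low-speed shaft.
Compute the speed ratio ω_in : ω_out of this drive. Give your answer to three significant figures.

Each stage contributes driven/driver: gear mesh 24/16 = 1.5, chain 50/20 = 2.5.
Overall: 1.5 × 2.5 = 3.75.

3.75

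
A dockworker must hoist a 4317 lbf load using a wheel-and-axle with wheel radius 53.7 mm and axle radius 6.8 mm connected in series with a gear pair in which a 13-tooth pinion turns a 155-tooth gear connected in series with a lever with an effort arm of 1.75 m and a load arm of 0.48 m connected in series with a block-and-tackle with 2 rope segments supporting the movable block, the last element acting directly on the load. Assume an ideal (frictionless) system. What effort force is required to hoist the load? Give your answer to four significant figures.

Wheel-and-axle MA = R/r = 53.7/6.8 = 7.8971.
Gear pair MA = 155/13 = 11.923.
Lever MA = effort arm / load arm = 1.75/0.48 = 3.6458.
Block-and-tackle MA = number of supporting rope parts = 2.
Combined ideal MA = 7.8971 × 11.923 × 3.6458 × 2 = 686.56.
Effort = load / MA = 4317 / 686.56 = 6.2878 lbf.

6.288 lbf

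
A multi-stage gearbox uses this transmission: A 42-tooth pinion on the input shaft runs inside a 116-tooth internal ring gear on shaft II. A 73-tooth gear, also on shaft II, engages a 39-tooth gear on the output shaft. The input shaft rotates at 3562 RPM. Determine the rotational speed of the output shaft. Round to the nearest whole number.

the input shaft → shaft II (internal gear, 116/42): 3562 ÷ 2.7619 = 1289.7 RPM
shaft II → the output shaft (gear mesh, 39/73): 1289.7 ÷ 0.53425 = 2414 RPM

2414 RPM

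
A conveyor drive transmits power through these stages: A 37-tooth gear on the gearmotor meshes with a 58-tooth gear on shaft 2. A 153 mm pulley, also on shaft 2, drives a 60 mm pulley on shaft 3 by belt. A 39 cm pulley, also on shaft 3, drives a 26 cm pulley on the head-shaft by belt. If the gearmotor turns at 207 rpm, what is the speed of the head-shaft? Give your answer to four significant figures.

505.1 rpm

gear mesh 58/37 = 1.5676 → 207/1.5676 = 132.05 rpm
belt 60/153 = 0.39216 → 132.05/0.39216 = 336.73 rpm
belt 26/39 = 0.66667 → 336.73/0.66667 = 505.1 rpm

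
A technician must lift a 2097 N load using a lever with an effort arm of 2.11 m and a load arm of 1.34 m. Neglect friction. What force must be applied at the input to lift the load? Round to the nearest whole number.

1332 N

Lever MA = effort arm / load arm = 2.11/1.34 = 1.5746.
Effort = load / MA = 2097 / 1.5746 = 1331.7 N.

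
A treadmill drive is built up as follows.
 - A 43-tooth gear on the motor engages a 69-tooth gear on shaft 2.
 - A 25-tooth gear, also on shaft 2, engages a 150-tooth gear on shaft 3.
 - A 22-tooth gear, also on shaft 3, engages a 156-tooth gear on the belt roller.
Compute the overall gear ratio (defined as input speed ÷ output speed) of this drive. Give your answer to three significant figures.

68.3

Each stage contributes driven/driver: gear mesh 69/43 = 1.6047, gear mesh 150/25 = 6, gear mesh 156/22 = 7.0909.
Overall: 1.6047 × 6 × 7.0909 = 68.271.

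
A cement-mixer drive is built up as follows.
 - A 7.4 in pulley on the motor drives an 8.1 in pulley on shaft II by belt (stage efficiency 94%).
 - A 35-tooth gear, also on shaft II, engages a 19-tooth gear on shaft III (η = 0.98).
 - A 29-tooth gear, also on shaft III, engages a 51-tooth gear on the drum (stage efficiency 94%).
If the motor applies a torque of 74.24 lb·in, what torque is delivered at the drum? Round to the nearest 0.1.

Belt: ratio = 8.1/7.4 = 1.0946; torque at shaft II = 74.24 × 1.0946 × 0.94 = 76.387 lb·in.
Gear mesh: ratio = 19/35 = 0.54286; torque at shaft III = 76.387 × 0.54286 × 0.98 = 40.638 lb·in.
Gear mesh: ratio = 51/29 = 1.7586; torque at the drum = 40.638 × 1.7586 × 0.94 = 67.179 lb·in.

67.2 lb·in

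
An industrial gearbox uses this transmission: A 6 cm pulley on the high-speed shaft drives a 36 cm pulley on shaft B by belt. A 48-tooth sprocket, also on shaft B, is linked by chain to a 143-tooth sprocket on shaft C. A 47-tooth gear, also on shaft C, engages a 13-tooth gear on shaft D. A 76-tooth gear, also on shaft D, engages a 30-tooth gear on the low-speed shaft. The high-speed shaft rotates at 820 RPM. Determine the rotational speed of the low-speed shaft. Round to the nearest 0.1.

420.2 RPM

Belt: ratio = 36/6 = 6, so shaft B turns at 820 / 6 = 136.67 RPM.
Chain: ratio = 143/48 = 2.9792, so shaft C turns at 136.67 / 2.9792 = 45.874 RPM.
Gear mesh: ratio = 13/47 = 0.2766, so shaft D turns at 45.874 / 0.2766 = 165.85 RPM.
Gear mesh: ratio = 30/76 = 0.39474, so the low-speed shaft turns at 165.85 / 0.39474 = 420.16 RPM.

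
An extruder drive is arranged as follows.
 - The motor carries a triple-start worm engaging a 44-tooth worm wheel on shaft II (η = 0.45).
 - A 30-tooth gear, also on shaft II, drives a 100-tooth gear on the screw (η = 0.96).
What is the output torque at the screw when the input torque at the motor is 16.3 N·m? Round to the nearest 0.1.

After the worm (44/3): 16.3 × 14.667 × 0.45 = 107.58 N·m
After the gear mesh (100/30): 107.58 × 3.3333 × 0.96 = 344.26 N·m

344.3 N·m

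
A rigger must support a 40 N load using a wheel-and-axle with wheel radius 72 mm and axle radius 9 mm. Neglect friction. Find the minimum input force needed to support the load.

5 N

Wheel-and-axle MA = R/r = 72/9 = 8.
Effort = load / MA = 40 / 8 = 5 N.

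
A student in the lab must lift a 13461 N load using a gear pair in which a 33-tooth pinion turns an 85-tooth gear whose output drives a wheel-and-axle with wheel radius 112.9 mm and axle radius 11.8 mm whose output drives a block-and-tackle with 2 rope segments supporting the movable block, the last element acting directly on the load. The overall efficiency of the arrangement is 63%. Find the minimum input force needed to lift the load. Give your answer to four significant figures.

433.5 N

Gear pair MA = 85/33 = 2.5758.
Wheel-and-axle MA = R/r = 112.9/11.8 = 9.5678.
Block-and-tackle MA = number of supporting rope parts = 2.
Combined ideal MA = 2.5758 × 9.5678 × 2 = 49.289.
Actual MA = 49.289 × 0.63 = 31.052.
Effort = load / actual MA = 13461 / 31.052 = 433.5 N.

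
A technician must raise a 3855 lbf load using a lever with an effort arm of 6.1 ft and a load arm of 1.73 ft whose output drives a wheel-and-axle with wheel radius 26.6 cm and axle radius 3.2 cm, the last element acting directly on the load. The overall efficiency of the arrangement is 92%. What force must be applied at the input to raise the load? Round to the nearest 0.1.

143.0 lbf

Lever MA = effort arm / load arm = 6.1/1.73 = 3.526.
Wheel-and-axle MA = R/r = 26.6/3.2 = 8.3125.
Combined ideal MA = 3.526 × 8.3125 = 29.31.
Actual MA = 29.31 × 0.92 = 26.965.
Effort = load / actual MA = 3855 / 26.965 = 142.96 lbf.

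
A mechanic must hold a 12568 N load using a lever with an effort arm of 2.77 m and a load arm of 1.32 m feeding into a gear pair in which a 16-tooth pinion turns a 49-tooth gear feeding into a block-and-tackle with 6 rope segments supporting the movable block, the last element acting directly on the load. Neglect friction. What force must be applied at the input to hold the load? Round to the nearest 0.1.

Lever MA = effort arm / load arm = 2.77/1.32 = 2.0985.
Gear pair MA = 49/16 = 3.0625.
Block-and-tackle MA = number of supporting rope parts = 6.
Combined ideal MA = 2.0985 × 3.0625 × 6 = 38.56.
Effort = load / MA = 12568 / 38.56 = 325.94 N.

325.9 N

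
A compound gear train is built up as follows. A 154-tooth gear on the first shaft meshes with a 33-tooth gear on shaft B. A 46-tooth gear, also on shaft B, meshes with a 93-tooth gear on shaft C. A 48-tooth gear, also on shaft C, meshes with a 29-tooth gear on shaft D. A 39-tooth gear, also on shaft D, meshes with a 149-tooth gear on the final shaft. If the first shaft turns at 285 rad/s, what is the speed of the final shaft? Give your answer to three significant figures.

the first shaft → shaft B (gear mesh, 33/154): 285 ÷ 0.21429 = 1330 rad/s
shaft B → shaft C (gear mesh, 93/46): 1330 ÷ 2.0217 = 657.85 rad/s
shaft C → shaft D (gear mesh, 29/48): 657.85 ÷ 0.60417 = 1088.9 rad/s
shaft D → the final shaft (gear mesh, 149/39): 1088.9 ÷ 3.8205 = 285 rad/s

285 rad/s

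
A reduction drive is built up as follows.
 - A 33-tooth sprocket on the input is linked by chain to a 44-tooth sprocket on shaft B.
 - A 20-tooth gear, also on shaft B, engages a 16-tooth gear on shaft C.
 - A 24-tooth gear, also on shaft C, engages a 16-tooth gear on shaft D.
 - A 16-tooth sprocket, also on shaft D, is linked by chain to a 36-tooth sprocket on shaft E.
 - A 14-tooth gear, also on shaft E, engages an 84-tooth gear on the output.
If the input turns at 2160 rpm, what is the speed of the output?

225 rpm

the input → shaft B (chain, 44/33): 2160 ÷ 1.3333 = 1620 rpm
shaft B → shaft C (gear mesh, 16/20): 1620 ÷ 0.8 = 2025 rpm
shaft C → shaft D (gear mesh, 16/24): 2025 ÷ 0.66667 = 3037.5 rpm
shaft D → shaft E (chain, 36/16): 3037.5 ÷ 2.25 = 1350 rpm
shaft E → the output (gear mesh, 84/14): 1350 ÷ 6 = 225 rpm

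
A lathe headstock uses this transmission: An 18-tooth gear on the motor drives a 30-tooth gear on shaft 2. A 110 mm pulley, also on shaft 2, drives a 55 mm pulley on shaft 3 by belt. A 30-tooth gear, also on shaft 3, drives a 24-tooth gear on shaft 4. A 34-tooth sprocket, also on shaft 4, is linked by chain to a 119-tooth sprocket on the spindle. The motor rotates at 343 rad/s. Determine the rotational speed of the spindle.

the motor → shaft 2 (gear mesh, 30/18): 343 ÷ 1.6667 = 205.8 rad/s
shaft 2 → shaft 3 (belt, 55/110): 205.8 ÷ 0.5 = 411.6 rad/s
shaft 3 → shaft 4 (gear mesh, 24/30): 411.6 ÷ 0.8 = 514.5 rad/s
shaft 4 → the spindle (chain, 119/34): 514.5 ÷ 3.5 = 147 rad/s

147 rad/s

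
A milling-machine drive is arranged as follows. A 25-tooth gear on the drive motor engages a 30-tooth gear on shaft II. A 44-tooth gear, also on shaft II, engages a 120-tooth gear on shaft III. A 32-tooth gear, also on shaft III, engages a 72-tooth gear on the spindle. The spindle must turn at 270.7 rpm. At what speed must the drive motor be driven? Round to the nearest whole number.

1993 rpm

Overall ratio R = 1.2 × 2.7273 × 2.25 = 7.3636.
Required input speed = output speed × R = 270.7 × 7.3636 = 1993.3 rpm.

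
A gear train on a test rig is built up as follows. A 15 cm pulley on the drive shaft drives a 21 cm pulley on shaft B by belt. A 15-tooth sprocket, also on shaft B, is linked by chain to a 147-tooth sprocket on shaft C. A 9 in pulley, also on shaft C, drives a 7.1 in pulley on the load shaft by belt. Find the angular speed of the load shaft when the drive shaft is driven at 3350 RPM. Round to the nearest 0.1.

belt 21/15 = 1.4 → 3350/1.4 = 2392.9 RPM
chain 147/15 = 9.8 → 2392.9/9.8 = 244.17 RPM
belt 7.1/9 = 0.78889 → 244.17/0.78889 = 309.51 RPM

309.5 RPM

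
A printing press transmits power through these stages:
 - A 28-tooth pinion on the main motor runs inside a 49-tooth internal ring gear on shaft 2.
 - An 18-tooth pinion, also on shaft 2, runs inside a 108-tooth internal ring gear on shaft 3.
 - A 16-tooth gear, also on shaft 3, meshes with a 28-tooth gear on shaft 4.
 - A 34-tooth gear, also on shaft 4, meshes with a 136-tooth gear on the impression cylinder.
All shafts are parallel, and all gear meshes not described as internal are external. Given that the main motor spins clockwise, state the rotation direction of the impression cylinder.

clockwise

the main motor → shaft 2: internal mesh, same direction → CW.
shaft 2 → shaft 3: internal mesh, same direction → CW.
shaft 3 → shaft 4: external mesh, 1 reversal → CCW.
shaft 4 → the impression cylinder: external mesh, 1 reversal → CW.
2 reversals in total — an even number — so the impression cylinder turns the same way as the main motor.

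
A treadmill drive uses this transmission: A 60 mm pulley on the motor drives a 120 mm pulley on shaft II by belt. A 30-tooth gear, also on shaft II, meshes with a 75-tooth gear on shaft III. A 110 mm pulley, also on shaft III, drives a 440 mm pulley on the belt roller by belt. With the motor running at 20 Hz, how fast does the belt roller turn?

1 Hz

the motor → shaft II (belt, 120/60): 20 ÷ 2 = 10 Hz
shaft II → shaft III (gear mesh, 75/30): 10 ÷ 2.5 = 4 Hz
shaft III → the belt roller (belt, 440/110): 4 ÷ 4 = 1 Hz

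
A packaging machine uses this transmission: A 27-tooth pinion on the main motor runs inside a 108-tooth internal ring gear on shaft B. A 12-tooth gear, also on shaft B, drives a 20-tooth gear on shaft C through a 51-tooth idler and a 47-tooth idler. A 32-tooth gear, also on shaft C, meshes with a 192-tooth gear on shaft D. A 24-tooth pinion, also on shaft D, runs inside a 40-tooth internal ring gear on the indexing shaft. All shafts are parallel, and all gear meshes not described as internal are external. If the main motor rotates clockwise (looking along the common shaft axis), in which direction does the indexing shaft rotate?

clockwise

the main motor → shaft B: internal mesh, same direction → CW.
shaft B → shaft C: driver → idler → idler → driven is 3 external meshes, 3 reversals → CCW.
shaft C → shaft D: external mesh, 1 reversal → CW.
shaft D → the indexing shaft: internal mesh, same direction → CW.
4 reversals in total — an even number — so the indexing shaft turns the same way as the main motor.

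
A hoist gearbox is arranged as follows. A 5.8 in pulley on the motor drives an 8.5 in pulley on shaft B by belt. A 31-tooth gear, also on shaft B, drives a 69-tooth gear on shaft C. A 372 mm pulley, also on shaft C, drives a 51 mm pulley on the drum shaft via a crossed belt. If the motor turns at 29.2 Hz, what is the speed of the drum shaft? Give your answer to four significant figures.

the motor → shaft B (belt, 8.5/5.8): 29.2 ÷ 1.4655 = 19.925 Hz
shaft B → shaft C (gear mesh, 69/31): 19.925 ÷ 2.2258 = 8.9517 Hz
shaft C → the drum shaft (belt, 51/372): 8.9517 ÷ 0.1371 = 65.295 Hz

65.29 Hz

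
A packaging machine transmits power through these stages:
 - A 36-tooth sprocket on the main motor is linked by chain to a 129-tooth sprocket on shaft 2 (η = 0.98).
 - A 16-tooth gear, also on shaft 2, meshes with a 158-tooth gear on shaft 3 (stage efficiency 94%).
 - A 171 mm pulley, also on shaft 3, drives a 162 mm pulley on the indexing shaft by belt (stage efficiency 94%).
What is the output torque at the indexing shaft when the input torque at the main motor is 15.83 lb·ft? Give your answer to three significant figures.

460 lb·ft

Chain: ratio = 129/36 = 3.5833; torque at shaft 2 = 15.83 × 3.5833 × 0.98 = 55.59 lb·ft.
Gear mesh: ratio = 158/16 = 9.875; torque at shaft 3 = 55.59 × 9.875 × 0.94 = 516.01 lb·ft.
Belt: ratio = 162/171 = 0.94737; torque at the indexing shaft = 516.01 × 0.94737 × 0.94 = 459.52 lb·ft.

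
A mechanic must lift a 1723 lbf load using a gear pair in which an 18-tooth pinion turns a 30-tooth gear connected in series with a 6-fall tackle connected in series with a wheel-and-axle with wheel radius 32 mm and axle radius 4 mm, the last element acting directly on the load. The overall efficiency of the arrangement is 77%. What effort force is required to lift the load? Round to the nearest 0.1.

28.0 lbf

Gear pair MA = 30/18 = 1.6667.
Block-and-tackle MA = number of supporting rope parts = 6.
Wheel-and-axle MA = R/r = 32/4 = 8.
Combined ideal MA = 1.6667 × 6 × 8 = 80.
Actual MA = 80 × 0.77 = 61.6.
Effort = load / actual MA = 1723 / 61.6 = 27.971 lbf.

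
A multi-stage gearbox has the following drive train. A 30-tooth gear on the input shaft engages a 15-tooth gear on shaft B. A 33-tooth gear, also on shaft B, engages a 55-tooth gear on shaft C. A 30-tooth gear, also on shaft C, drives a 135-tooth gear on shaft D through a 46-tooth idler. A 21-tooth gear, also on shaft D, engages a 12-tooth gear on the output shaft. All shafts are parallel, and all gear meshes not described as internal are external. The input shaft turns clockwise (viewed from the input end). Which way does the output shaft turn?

the input shaft → shaft B: external mesh, 1 reversal → CCW.
shaft B → shaft C: external mesh, 1 reversal → CW.
shaft C → shaft D: driver → idler → driven is 2 external meshes, 2 reversals → CW.
shaft D → the output shaft: external mesh, 1 reversal → CCW.
5 reversals in total — an odd number — so the output shaft turns opposite to the input shaft.

counterclockwise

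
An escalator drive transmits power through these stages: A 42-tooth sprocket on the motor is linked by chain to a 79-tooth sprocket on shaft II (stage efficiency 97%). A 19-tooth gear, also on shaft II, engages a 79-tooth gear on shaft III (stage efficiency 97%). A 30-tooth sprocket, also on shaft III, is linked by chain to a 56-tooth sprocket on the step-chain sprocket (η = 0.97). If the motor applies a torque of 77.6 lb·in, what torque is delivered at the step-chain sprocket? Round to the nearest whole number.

1034 lb·in

After the chain (79/42): 77.6 × 1.881 × 0.97 = 141.58 lb·in
After the gear mesh (79/19): 141.58 × 4.1579 × 0.97 = 571.03 lb·in
After the chain (56/30): 571.03 × 1.8667 × 0.97 = 1033.9 lb·in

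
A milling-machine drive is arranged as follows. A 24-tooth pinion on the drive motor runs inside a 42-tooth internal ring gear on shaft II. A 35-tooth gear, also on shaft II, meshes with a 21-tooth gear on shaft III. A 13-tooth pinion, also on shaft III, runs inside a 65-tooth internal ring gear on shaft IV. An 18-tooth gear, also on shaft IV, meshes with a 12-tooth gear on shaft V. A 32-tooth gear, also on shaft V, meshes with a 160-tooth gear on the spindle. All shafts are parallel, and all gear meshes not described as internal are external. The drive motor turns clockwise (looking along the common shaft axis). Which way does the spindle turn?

anticlockwise

the drive motor → shaft II: internal mesh, same direction → CW.
shaft II → shaft III: external mesh, 1 reversal → CCW.
shaft III → shaft IV: internal mesh, same direction → CCW.
shaft IV → shaft V: external mesh, 1 reversal → CW.
shaft V → the spindle: external mesh, 1 reversal → CCW.
3 reversals in total — an odd number — so the spindle turns opposite to the drive motor.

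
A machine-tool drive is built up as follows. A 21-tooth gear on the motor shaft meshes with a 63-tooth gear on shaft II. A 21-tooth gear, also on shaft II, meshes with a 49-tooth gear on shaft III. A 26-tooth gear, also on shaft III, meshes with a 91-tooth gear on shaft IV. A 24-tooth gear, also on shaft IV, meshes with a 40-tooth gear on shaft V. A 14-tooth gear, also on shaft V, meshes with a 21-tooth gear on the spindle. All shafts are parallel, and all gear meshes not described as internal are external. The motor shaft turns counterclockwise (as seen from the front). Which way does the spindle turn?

clockwise

the motor shaft → shaft II: external mesh, 1 reversal → CW.
shaft II → shaft III: external mesh, 1 reversal → CCW.
shaft III → shaft IV: external mesh, 1 reversal → CW.
shaft IV → shaft V: external mesh, 1 reversal → CCW.
shaft V → the spindle: external mesh, 1 reversal → CW.
5 reversals in total — an odd number — so the spindle turns opposite to the motor shaft.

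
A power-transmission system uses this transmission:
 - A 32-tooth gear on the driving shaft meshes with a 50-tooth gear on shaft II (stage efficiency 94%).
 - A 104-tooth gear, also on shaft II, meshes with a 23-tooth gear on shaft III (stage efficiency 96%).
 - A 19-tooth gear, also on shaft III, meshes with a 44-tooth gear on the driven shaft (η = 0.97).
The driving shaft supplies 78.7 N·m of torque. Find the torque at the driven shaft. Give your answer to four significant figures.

55.13 N·m

Gear mesh: ratio = 50/32 = 1.5625; torque at shaft II = 78.7 × 1.5625 × 0.94 = 115.59 N·m.
Gear mesh: ratio = 23/104 = 0.22115; torque at shaft III = 115.59 × 0.22115 × 0.96 = 24.541 N·m.
Gear mesh: ratio = 44/19 = 2.3158; torque at the driven shaft = 24.541 × 2.3158 × 0.97 = 55.126 N·m.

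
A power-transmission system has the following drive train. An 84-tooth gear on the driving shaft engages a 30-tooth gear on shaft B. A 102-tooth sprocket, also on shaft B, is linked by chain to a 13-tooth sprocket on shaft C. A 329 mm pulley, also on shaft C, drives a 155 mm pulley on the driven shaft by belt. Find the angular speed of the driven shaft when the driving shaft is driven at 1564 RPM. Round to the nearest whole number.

72932 RPM

the driving shaft → shaft B (gear mesh, 30/84): 1564 ÷ 0.35714 = 4379.2 RPM
shaft B → shaft C (chain, 13/102): 4379.2 ÷ 0.12745 = 34360 RPM
shaft C → the driven shaft (belt, 155/329): 34360 ÷ 0.47112 = 72932 RPM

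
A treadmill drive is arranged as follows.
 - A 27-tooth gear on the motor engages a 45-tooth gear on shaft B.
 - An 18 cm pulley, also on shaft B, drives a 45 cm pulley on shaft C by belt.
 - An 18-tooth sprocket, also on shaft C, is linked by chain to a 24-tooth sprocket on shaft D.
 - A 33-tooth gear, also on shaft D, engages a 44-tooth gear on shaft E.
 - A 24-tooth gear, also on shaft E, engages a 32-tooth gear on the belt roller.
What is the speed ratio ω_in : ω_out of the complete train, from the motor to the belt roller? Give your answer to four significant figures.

9.877

Each stage contributes driven/driver: gear mesh 45/27 = 1.6667, belt 45/18 = 2.5, chain 24/18 = 1.3333, gear mesh 44/33 = 1.3333, gear mesh 32/24 = 1.3333.
Overall: 1.6667 × 2.5 × 1.3333 × 1.3333 × 1.3333 = 9.8765.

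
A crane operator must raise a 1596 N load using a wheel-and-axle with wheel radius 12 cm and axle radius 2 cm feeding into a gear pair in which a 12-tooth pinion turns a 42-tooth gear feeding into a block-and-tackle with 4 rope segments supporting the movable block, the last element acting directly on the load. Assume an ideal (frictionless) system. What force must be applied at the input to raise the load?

19 N

Wheel-and-axle MA = R/r = 12/2 = 6.
Gear pair MA = 42/12 = 3.5.
Block-and-tackle MA = number of supporting rope parts = 4.
Combined ideal MA = 6 × 3.5 × 4 = 84.
Effort = load / MA = 1596 / 84 = 19 N.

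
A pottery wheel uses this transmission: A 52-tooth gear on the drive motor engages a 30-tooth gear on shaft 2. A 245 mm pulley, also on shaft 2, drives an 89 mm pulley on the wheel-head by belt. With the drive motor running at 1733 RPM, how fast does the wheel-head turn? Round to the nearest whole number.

8269 RPM

gear mesh 30/52 = 0.57692 → 1733/0.57692 = 3003.9 RPM
belt 89/245 = 0.36327 → 3003.9/0.36327 = 8269.1 RPM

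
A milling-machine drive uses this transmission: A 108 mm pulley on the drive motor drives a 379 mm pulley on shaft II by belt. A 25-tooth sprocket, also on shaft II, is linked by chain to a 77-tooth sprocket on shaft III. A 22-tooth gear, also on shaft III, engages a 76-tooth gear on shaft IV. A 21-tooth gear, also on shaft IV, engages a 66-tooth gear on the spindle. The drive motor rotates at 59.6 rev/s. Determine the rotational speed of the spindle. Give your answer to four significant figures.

0.5079 rev/s

Belt: ratio = 379/108 = 3.5093, so shaft II turns at 59.6 / 3.5093 = 16.984 rev/s.
Chain: ratio = 77/25 = 3.08, so shaft III turns at 16.984 / 3.08 = 5.5142 rev/s.
Gear mesh: ratio = 76/22 = 3.4545, so shaft IV turns at 5.5142 / 3.4545 = 1.5962 rev/s.
Gear mesh: ratio = 66/21 = 3.1429, so the spindle turns at 1.5962 / 3.1429 = 0.50788 rev/s.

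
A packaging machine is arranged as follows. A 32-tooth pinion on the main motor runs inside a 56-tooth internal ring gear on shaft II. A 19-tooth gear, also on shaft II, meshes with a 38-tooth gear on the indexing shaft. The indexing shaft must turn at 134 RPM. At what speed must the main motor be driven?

469 RPM

Overall ratio R = 1.75 × 2 = 3.5.
Required input speed = output speed × R = 134 × 3.5 = 469 RPM.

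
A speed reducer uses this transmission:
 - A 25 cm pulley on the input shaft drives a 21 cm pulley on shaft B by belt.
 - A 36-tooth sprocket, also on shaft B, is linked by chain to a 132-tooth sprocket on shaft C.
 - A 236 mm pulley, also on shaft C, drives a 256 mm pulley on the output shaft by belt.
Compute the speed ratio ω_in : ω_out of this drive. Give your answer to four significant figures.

Each stage contributes driven/driver: belt 21/25 = 0.84, chain 132/36 = 3.6667, belt 256/236 = 1.0847.
Overall: 0.84 × 3.6667 × 1.0847 = 3.341.

3.341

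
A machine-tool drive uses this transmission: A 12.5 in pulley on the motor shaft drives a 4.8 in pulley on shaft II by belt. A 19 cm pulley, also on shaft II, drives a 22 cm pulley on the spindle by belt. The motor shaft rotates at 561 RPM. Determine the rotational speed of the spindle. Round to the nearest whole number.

1262 RPM

Belt: ratio = 4.8/12.5 = 0.384, so shaft II turns at 561 / 0.384 = 1460.9 RPM.
Belt: ratio = 22/19 = 1.1579, so the spindle turns at 1460.9 / 1.1579 = 1261.7 RPM.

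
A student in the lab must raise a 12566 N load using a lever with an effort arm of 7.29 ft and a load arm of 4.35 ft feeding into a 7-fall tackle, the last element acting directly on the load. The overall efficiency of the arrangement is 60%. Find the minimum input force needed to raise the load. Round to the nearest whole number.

1785 N

Lever MA = effort arm / load arm = 7.29/4.35 = 1.6759.
Block-and-tackle MA = number of supporting rope parts = 7.
Combined ideal MA = 1.6759 × 7 = 11.731.
Actual MA = 11.731 × 0.60 = 7.0386.
Effort = load / actual MA = 12566 / 7.0386 = 1785.3 N.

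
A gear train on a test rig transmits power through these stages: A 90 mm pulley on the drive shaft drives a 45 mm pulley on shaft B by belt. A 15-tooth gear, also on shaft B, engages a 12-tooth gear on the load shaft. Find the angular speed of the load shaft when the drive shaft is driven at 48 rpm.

the drive shaft → shaft B (belt, 45/90): 48 ÷ 0.5 = 96 rpm
shaft B → the load shaft (gear mesh, 12/15): 96 ÷ 0.8 = 120 rpm

120 rpm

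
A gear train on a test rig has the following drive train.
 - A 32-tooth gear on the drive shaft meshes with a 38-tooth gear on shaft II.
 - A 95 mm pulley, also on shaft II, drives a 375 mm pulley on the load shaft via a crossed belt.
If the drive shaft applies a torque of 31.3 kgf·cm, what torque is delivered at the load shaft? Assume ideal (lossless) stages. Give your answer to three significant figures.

gear mesh 38/32 = 1.1875 → τ = 31.3·1.1875 = 37.169 kgf·cm
belt 375/95 = 3.9474 → τ = 37.169·3.9474 = 146.72 kgf·cm

147 kgf·cm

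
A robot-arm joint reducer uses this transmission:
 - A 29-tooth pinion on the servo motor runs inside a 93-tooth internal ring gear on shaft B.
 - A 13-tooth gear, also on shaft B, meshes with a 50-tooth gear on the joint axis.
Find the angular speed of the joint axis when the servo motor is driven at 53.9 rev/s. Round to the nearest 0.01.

4.37 rev/s

the servo motor → shaft B (internal gear, 93/29): 53.9 ÷ 3.2069 = 16.808 rev/s
shaft B → the joint axis (gear mesh, 50/13): 16.808 ÷ 3.8462 = 4.37 rev/s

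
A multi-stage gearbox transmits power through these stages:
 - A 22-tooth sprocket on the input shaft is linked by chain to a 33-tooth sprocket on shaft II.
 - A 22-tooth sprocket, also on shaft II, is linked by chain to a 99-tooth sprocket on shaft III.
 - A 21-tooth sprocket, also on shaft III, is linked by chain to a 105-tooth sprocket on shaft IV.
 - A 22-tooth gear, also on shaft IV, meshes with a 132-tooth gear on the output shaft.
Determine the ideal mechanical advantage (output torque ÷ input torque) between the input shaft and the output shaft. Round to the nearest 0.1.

Each stage contributes driven/driver: chain 33/22 = 1.5, chain 99/22 = 4.5, chain 105/21 = 5, gear mesh 132/22 = 6.
Overall: 1.5 × 4.5 × 5 × 6 = 202.5.

202.5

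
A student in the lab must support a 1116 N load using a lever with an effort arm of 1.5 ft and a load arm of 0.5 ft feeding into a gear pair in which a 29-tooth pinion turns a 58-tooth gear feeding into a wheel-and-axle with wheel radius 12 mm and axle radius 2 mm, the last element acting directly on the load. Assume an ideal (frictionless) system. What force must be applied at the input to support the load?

Lever MA = effort arm / load arm = 1.5/0.5 = 3.
Gear pair MA = 58/29 = 2.
Wheel-and-axle MA = R/r = 12/2 = 6.
Combined ideal MA = 3 × 2 × 6 = 36.
Effort = load / MA = 1116 / 36 = 31 N.

31 N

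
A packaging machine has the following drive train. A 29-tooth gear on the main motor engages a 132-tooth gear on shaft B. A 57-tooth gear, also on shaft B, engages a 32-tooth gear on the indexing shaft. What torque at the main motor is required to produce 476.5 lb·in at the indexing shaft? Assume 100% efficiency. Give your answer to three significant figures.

Overall ratio R = 4.5517 × 0.5614 = 2.5554.
Input torque = output torque / R = 476.5 / 2.5554 = 186.47 lb·in.

186 lb·in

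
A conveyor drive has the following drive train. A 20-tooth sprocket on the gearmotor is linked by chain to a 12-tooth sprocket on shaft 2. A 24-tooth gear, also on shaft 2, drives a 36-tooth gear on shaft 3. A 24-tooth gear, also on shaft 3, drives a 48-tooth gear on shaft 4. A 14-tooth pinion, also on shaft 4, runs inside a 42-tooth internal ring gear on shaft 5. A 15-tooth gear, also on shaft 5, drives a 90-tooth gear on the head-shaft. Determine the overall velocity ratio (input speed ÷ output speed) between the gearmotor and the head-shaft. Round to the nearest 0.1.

Each stage contributes driven/driver: chain 12/20 = 0.6, gear mesh 36/24 = 1.5, gear mesh 48/24 = 2, internal gear 42/14 = 3, gear mesh 90/15 = 6.
Overall: 0.6 × 1.5 × 2 × 3 × 6 = 32.4.

32.4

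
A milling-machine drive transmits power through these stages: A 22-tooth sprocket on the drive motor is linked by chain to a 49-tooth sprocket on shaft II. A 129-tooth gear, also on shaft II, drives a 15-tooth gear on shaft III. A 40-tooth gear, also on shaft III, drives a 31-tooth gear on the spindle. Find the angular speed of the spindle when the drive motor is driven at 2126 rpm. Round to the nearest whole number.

the drive motor → shaft II (chain, 49/22): 2126 ÷ 2.2273 = 954.53 rpm
shaft II → shaft III (gear mesh, 15/129): 954.53 ÷ 0.11628 = 8209 rpm
shaft III → the spindle (gear mesh, 31/40): 8209 ÷ 0.775 = 10592 rpm

10592 rpm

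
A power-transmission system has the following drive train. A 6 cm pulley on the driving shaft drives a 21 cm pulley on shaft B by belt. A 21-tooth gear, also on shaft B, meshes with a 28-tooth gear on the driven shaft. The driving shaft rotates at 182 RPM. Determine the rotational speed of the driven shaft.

belt 21/6 = 3.5 → 182/3.5 = 52 RPM
gear mesh 28/21 = 1.3333 → 52/1.3333 = 39 RPM

39 RPM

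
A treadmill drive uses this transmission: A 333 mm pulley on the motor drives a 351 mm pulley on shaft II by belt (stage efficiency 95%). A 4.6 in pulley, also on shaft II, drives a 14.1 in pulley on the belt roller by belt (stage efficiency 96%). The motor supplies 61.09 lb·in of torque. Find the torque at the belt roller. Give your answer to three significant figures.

180 lb·in

After the belt (351/333): 61.09 × 1.0541 × 0.95 = 61.173 lb·in
After the belt (14.1/4.6): 61.173 × 3.0652 × 0.96 = 180.01 lb·in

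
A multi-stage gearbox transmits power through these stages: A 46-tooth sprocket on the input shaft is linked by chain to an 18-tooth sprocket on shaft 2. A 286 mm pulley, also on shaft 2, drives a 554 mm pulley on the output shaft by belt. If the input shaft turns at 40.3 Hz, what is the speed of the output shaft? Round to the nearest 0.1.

the input shaft → shaft 2 (chain, 18/46): 40.3 ÷ 0.3913 = 102.99 Hz
shaft 2 → the output shaft (belt, 554/286): 102.99 ÷ 1.9371 = 53.168 Hz

53.2 Hz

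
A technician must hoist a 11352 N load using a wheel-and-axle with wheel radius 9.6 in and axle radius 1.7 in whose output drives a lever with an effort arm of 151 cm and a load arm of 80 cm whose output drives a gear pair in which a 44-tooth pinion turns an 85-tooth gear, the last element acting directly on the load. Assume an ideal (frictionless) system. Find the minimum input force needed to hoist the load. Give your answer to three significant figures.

551 N

Wheel-and-axle MA = R/r = 9.6/1.7 = 5.6471.
Lever MA = effort arm / load arm = 151/80 = 1.8875.
Gear pair MA = 85/44 = 1.9318.
Combined ideal MA = 5.6471 × 1.8875 × 1.9318 = 20.591.
Effort = load / MA = 11352 / 20.591 = 551.31 N.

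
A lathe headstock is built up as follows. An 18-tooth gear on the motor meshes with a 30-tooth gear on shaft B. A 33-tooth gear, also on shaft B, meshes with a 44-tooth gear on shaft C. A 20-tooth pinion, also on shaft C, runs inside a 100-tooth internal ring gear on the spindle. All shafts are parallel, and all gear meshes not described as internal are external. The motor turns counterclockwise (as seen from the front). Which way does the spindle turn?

the motor → shaft B: external mesh, 1 reversal → CW.
shaft B → shaft C: external mesh, 1 reversal → CCW.
shaft C → the spindle: internal mesh, same direction → CCW.
2 reversals in total — an even number — so the spindle turns the same way as the motor.

counterclockwise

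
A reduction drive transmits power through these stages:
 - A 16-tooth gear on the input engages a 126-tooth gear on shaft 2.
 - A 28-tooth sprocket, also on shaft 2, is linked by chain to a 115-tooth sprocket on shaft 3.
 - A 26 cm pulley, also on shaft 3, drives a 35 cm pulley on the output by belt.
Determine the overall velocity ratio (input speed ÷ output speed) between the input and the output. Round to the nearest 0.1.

Each stage contributes driven/driver: gear mesh 126/16 = 7.875, chain 115/28 = 4.1071, belt 35/26 = 1.3462.
Overall: 7.875 × 4.1071 × 1.3462 = 43.54.

43.5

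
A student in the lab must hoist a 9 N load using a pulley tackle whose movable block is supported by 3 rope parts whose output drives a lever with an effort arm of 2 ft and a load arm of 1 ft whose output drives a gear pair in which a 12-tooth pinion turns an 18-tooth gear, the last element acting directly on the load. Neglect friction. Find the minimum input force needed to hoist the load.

Block-and-tackle MA = number of supporting rope parts = 3.
Lever MA = effort arm / load arm = 2/1 = 2.
Gear pair MA = 18/12 = 1.5.
Combined ideal MA = 3 × 2 × 1.5 = 9.
Effort = load / MA = 9 / 9 = 1 N.

1 N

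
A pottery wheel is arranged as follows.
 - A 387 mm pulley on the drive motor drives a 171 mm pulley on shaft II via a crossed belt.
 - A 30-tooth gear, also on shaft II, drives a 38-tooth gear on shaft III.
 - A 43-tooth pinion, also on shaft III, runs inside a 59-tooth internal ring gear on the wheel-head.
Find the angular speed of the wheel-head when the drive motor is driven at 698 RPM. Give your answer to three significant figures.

the drive motor → shaft II (belt, 171/387): 698 ÷ 0.44186 = 1579.7 RPM
shaft II → shaft III (gear mesh, 38/30): 1579.7 ÷ 1.2667 = 1247.1 RPM
shaft III → the wheel-head (internal gear, 59/43): 1247.1 ÷ 1.3721 = 908.92 RPM

909 RPM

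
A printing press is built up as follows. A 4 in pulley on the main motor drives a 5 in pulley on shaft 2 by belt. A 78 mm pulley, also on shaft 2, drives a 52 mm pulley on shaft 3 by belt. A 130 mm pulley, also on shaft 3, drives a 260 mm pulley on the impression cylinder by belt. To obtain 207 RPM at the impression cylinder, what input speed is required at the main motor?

345 RPM

Overall ratio R = 1.25 × 0.66667 × 2 = 1.6667.
Required input speed = output speed × R = 207 × 1.6667 = 345 RPM.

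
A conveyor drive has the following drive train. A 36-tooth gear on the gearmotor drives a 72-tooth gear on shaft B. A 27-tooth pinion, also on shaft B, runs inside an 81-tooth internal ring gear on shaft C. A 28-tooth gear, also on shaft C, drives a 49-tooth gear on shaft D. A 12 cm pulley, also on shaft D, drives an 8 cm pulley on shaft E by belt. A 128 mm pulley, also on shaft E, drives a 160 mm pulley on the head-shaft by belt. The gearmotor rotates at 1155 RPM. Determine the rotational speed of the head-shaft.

gear mesh 72/36 = 2 → 1155/2 = 577.5 RPM
internal gear 81/27 = 3 → 577.5/3 = 192.5 RPM
gear mesh 49/28 = 1.75 → 192.5/1.75 = 110 RPM
belt 8/12 = 0.66667 → 110/0.66667 = 165 RPM
belt 160/128 = 1.25 → 165/1.25 = 132 RPM

132 RPM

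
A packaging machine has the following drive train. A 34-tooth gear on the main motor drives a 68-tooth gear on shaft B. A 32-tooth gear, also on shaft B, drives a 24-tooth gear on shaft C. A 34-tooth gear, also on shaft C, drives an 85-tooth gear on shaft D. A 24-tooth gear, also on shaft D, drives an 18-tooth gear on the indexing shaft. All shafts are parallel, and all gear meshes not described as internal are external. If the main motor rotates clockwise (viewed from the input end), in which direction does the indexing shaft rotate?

the main motor → shaft B: external mesh, 1 reversal → CCW.
shaft B → shaft C: external mesh, 1 reversal → CW.
shaft C → shaft D: external mesh, 1 reversal → CCW.
shaft D → the indexing shaft: external mesh, 1 reversal → CW.
4 reversals in total — an even number — so the indexing shaft turns the same way as the main motor.

clockwise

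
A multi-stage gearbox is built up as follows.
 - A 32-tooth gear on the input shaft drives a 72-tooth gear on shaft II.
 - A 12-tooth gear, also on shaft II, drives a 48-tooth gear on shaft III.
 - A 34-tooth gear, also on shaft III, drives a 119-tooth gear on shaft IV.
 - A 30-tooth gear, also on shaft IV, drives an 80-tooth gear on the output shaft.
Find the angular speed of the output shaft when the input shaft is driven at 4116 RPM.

49 RPM

gear mesh 72/32 = 2.25 → 4116/2.25 = 1829.3 RPM
gear mesh 48/12 = 4 → 1829.3/4 = 457.33 RPM
gear mesh 119/34 = 3.5 → 457.33/3.5 = 130.67 RPM
gear mesh 80/30 = 2.6667 → 130.67/2.6667 = 49 RPM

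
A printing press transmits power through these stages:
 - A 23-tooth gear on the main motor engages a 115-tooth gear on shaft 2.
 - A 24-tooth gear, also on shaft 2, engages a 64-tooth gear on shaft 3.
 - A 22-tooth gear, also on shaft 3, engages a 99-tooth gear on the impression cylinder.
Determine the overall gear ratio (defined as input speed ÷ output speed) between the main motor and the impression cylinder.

60

Each stage contributes driven/driver: gear mesh 115/23 = 5, gear mesh 64/24 = 2.6667, gear mesh 99/22 = 4.5.
Overall: 5 × 2.6667 × 4.5 = 60.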